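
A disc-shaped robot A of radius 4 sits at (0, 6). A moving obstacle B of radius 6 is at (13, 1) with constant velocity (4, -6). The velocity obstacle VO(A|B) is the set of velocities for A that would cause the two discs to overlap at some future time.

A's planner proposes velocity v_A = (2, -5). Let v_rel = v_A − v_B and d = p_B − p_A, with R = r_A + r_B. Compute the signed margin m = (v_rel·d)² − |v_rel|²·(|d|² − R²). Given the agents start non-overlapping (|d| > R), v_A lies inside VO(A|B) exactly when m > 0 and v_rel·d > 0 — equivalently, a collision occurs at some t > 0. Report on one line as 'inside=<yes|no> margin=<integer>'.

d = (13, -5),  |d|² = 194;  R = 4+6 = 10,  c = 194−10² = 94
v_rel = (-2, 1),  |v_rel|² = 5;  v_rel·d = (-2)·(13) + (1)·(-5) = -31
5·t² + 62·t + 94 = 0  ⇒  m = (-31)² − 5·94 = 491
m = 491 > 0,  v_rel·d = -31 < 0  ⇒  outside

inside=no margin=491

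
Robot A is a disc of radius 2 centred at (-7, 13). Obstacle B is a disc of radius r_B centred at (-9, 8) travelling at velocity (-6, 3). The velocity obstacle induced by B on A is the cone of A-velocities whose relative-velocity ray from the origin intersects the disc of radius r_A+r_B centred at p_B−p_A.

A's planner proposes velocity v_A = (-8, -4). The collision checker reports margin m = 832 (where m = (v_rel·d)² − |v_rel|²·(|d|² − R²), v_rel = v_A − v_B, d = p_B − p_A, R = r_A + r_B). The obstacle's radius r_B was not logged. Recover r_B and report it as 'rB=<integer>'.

m = 832
d = (-2, -5);  v_rel = (-2, -7),  |v_rel|² = 53
v_rel×d = (-2)·(-5) − (-7)·(-2) = -4
since m = R²·53 − (-4)²:  R² = (16 + 832) / 53 = 16
R = √16 = 4  ⇒  r_B = 4 − 2 = 2

rB=2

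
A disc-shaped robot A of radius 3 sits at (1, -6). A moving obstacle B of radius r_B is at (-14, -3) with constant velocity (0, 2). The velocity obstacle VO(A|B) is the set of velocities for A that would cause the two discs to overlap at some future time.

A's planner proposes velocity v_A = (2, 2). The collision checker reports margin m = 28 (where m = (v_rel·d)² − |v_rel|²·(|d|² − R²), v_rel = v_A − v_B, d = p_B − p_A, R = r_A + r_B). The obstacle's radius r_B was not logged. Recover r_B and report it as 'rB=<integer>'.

m = 28
d = (-15, 3);  v_rel = (2, 0),  |v_rel|² = 4
v_rel×d = (2)·(3) − (0)·(-15) = 6
since m = R²·4 − 6²:  R² = (36 + 28) / 4 = 16
R = √16 = 4  ⇒  r_B = 4 − 3 = 1

rB=1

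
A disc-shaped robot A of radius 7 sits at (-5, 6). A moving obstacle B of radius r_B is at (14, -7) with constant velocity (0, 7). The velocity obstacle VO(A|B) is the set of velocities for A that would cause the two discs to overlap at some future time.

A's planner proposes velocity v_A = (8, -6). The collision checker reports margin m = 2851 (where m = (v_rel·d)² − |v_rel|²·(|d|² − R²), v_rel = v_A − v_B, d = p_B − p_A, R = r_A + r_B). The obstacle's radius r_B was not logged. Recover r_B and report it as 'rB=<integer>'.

m = 2851
d = (19, -13);  v_rel = (8, -13),  |v_rel|² = 233
v_rel×d = (8)·(-13) − (-13)·(19) = 143
since m = R²·233 − 143²:  R² = (20449 + 2851) / 233 = 100
R = √100 = 10  ⇒  r_B = 10 − 7 = 3

rB=3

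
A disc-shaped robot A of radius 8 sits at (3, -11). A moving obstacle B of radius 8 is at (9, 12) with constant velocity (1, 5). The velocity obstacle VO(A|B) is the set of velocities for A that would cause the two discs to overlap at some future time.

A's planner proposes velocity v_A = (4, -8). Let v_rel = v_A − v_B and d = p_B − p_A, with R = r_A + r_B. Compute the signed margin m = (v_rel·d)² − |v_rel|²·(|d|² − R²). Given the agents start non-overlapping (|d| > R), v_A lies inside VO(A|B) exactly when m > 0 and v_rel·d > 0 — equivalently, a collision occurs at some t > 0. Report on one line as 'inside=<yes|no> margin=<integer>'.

d = (6, 23),  |d|² = 565;  R = 8+8 = 16,  c = 565−16² = 309
v_rel = (3, -13),  |v_rel|² = 178;  v_rel·d = (3)·(6) + (-13)·(23) = -281
178·t² + 562·t + 309 = 0  ⇒  m = (-281)² − 178·309 = 23959
m = 23959 > 0,  v_rel·d = -281 < 0  ⇒  outside

inside=no margin=23959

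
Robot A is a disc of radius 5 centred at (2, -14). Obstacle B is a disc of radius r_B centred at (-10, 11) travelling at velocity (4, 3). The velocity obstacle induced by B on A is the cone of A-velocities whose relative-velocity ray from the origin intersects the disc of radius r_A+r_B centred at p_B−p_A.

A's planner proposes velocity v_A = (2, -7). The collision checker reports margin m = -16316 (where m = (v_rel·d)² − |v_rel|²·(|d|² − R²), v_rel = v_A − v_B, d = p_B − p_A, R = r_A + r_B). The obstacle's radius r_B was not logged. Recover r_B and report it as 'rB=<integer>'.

m = -16316
d = (-12, 25);  v_rel = (-2, -10),  |v_rel|² = 104
v_rel×d = (-2)·(25) − (-10)·(-12) = -170
since m = R²·104 − (-170)²:  R² = (28900 + -16316) / 104 = 121
R = √121 = 11  ⇒  r_B = 11 − 5 = 6

rB=6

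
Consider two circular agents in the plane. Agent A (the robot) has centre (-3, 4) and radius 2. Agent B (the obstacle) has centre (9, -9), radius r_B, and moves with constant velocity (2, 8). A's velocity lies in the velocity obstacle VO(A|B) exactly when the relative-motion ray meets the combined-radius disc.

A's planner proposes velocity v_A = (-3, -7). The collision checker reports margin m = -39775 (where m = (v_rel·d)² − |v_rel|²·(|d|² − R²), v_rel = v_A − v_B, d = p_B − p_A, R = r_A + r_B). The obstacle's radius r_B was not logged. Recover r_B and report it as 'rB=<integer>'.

m = -39775
d = (12, -13);  v_rel = (-5, -15),  |v_rel|² = 250
v_rel×d = (-5)·(-13) − (-15)·(12) = 245
since m = R²·250 − 245²:  R² = (60025 + -39775) / 250 = 81
R = √81 = 9  ⇒  r_B = 9 − 2 = 7

rB=7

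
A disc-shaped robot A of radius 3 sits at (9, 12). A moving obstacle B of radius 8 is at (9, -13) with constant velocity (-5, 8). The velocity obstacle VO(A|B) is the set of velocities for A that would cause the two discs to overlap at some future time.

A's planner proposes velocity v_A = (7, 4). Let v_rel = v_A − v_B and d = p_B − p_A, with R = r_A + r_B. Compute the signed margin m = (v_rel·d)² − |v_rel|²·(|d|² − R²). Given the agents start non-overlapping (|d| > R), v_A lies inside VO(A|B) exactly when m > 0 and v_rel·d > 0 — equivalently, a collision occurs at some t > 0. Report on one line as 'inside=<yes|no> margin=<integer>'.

d = (0, -25),  |d|² = 625;  R = 3+8 = 11,  c = 625−11² = 504
v_rel = (12, -4),  |v_rel|² = 160;  v_rel·d = (12)·(0) + (-4)·(-25) = 100
160·t² − 200·t + 504 = 0  ⇒  m = 100² − 160·504 = -70640
m = -70640 < 0,  v_rel·d = 100 > 0  ⇒  outside

inside=no margin=-70640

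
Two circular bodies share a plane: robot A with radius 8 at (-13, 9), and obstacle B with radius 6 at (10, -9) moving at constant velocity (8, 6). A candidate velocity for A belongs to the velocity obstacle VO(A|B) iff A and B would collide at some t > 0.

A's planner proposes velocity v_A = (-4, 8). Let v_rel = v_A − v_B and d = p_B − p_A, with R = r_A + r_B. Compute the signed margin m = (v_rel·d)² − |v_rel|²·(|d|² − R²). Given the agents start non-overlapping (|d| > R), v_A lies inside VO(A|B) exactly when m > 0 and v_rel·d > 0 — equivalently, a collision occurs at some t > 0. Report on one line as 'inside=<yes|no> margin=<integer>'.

d = (23, -18),  |d|² = 853;  R = 8+6 = 14,  c = 853−14² = 657
v_rel = (-12, 2),  |v_rel|² = 148;  v_rel·d = (-12)·(23) + (2)·(-18) = -312
148·t² + 624·t + 657 = 0  ⇒  m = (-312)² − 148·657 = 108
m = 108 > 0,  v_rel·d = -312 < 0  ⇒  outside

inside=no margin=108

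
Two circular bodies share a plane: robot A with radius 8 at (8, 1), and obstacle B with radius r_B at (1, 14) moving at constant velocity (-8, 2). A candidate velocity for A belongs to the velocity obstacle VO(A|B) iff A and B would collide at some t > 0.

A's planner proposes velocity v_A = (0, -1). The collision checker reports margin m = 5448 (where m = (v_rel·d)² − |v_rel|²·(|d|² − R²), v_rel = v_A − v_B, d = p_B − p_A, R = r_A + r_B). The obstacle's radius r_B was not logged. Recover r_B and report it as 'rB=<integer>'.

m = 5448
d = (-7, 13);  v_rel = (8, -3),  |v_rel|² = 73
v_rel×d = (8)·(13) − (-3)·(-7) = 83
since m = R²·73 − 83²:  R² = (6889 + 5448) / 73 = 169
R = √169 = 13  ⇒  r_B = 13 − 8 = 5

rB=5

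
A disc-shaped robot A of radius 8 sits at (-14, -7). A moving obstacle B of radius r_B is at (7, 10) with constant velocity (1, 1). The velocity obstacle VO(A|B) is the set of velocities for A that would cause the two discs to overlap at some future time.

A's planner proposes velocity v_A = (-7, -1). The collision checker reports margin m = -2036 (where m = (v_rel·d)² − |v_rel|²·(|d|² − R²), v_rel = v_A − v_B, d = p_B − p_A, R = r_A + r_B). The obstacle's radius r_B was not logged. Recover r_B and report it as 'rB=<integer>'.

m = -2036
d = (21, 17);  v_rel = (-8, -2),  |v_rel|² = 68
v_rel×d = (-8)·(17) − (-2)·(21) = -94
since m = R²·68 − (-94)²:  R² = (8836 + -2036) / 68 = 100
R = √100 = 10  ⇒  r_B = 10 − 8 = 2

rB=2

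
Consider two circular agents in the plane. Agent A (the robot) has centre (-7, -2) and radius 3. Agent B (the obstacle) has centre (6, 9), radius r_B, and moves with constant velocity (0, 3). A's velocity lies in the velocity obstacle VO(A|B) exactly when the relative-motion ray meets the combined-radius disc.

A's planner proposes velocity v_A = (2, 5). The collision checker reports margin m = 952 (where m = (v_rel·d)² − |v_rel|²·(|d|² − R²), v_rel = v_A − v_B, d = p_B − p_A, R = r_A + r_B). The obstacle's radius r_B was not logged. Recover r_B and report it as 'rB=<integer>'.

m = 952
d = (13, 11);  v_rel = (2, 2),  |v_rel|² = 8
v_rel×d = (2)·(11) − (2)·(13) = -4
since m = R²·8 − (-4)²:  R² = (16 + 952) / 8 = 121
R = √121 = 11  ⇒  r_B = 11 − 3 = 8

rB=8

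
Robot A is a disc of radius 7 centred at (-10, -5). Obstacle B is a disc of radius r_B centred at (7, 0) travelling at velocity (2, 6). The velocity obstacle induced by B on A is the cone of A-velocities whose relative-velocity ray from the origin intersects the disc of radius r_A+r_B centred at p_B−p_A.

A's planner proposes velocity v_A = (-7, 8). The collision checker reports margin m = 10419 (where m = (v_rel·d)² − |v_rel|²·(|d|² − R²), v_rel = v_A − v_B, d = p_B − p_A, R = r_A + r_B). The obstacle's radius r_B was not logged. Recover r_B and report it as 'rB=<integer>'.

m = 10419
d = (17, 5);  v_rel = (-9, 2),  |v_rel|² = 85
v_rel×d = (-9)·(5) − (2)·(17) = -79
since m = R²·85 − (-79)²:  R² = (6241 + 10419) / 85 = 196
R = √196 = 14  ⇒  r_B = 14 − 7 = 7

rB=7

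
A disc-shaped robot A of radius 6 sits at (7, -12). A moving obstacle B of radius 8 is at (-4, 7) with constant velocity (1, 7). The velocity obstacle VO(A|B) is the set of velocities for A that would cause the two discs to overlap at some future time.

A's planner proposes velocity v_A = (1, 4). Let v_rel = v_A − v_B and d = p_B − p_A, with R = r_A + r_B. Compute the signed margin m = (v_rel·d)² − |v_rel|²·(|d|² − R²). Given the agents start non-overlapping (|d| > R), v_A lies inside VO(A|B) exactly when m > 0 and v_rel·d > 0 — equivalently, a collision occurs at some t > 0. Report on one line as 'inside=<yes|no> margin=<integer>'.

d = (-11, 19),  |d|² = 482;  R = 6+8 = 14,  c = 482−14² = 286
v_rel = (0, -3),  |v_rel|² = 9;  v_rel·d = (0)·(-11) + (-3)·(19) = -57
9·t² + 114·t + 286 = 0  ⇒  m = (-57)² − 9·286 = 675
m = 675 > 0,  v_rel·d = -57 < 0  ⇒  outside

inside=no margin=675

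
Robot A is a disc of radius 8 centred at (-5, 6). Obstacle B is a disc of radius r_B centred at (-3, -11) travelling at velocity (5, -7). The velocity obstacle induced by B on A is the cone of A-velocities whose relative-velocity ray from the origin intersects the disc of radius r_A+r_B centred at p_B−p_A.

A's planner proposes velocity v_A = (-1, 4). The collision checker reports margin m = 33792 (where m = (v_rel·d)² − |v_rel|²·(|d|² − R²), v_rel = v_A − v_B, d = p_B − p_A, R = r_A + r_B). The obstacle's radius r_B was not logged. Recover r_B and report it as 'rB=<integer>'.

m = 33792
d = (2, -17);  v_rel = (-6, 11),  |v_rel|² = 157
v_rel×d = (-6)·(-17) − (11)·(2) = 80
since m = R²·157 − 80²:  R² = (6400 + 33792) / 157 = 256
R = √256 = 16  ⇒  r_B = 16 − 8 = 8

rB=8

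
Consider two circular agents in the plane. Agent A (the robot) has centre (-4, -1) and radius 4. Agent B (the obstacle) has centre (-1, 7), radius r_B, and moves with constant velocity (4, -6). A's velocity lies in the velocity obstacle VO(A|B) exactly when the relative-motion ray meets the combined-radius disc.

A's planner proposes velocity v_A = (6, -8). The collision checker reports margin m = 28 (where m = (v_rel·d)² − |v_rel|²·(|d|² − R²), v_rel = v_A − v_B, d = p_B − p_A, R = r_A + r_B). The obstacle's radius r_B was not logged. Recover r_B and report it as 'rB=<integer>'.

m = 28
d = (3, 8);  v_rel = (2, -2),  |v_rel|² = 8
v_rel×d = (2)·(8) − (-2)·(3) = 22
since m = R²·8 − 22²:  R² = (484 + 28) / 8 = 64
R = √64 = 8  ⇒  r_B = 8 − 4 = 4

rB=4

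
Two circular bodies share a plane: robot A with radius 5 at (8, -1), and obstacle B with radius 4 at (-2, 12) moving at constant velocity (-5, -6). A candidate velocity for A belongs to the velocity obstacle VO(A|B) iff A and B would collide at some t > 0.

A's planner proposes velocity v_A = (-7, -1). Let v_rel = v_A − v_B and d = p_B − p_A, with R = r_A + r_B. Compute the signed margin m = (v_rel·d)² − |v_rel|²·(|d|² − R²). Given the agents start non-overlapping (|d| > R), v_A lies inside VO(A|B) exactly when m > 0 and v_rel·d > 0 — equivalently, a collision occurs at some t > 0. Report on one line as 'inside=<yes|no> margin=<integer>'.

d = (-10, 13),  |d|² = 269;  R = 5+4 = 9,  c = 269−9² = 188
v_rel = (-2, 5),  |v_rel|² = 29;  v_rel·d = (-2)·(-10) + (5)·(13) = 85
29·t² − 170·t + 188 = 0  ⇒  m = 85² − 29·188 = 1773
m = 1773 > 0,  v_rel·d = 85 > 0  ⇒  inside

inside=yes margin=1773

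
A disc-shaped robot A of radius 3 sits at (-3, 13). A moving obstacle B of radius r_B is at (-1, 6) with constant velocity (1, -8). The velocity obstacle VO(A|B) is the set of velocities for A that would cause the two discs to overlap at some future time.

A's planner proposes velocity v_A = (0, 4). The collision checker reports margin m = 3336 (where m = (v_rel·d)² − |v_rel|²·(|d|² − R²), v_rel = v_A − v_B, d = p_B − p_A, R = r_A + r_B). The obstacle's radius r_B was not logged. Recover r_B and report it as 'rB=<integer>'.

m = 3336
d = (2, -7);  v_rel = (-1, 12),  |v_rel|² = 145
v_rel×d = (-1)·(-7) − (12)·(2) = -17
since m = R²·145 − (-17)²:  R² = (289 + 3336) / 145 = 25
R = √25 = 5  ⇒  r_B = 5 − 3 = 2

rB=2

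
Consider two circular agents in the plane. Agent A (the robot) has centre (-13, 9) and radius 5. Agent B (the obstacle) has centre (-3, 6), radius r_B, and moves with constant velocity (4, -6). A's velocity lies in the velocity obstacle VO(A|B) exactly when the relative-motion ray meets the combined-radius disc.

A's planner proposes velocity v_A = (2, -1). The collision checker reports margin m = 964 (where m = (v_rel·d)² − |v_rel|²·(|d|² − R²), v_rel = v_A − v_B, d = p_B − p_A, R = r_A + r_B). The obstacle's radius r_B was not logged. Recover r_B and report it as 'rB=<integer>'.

m = 964
d = (10, -3);  v_rel = (-2, 5),  |v_rel|² = 29
v_rel×d = (-2)·(-3) − (5)·(10) = -44
since m = R²·29 − (-44)²:  R² = (1936 + 964) / 29 = 100
R = √100 = 10  ⇒  r_B = 10 − 5 = 5

rB=5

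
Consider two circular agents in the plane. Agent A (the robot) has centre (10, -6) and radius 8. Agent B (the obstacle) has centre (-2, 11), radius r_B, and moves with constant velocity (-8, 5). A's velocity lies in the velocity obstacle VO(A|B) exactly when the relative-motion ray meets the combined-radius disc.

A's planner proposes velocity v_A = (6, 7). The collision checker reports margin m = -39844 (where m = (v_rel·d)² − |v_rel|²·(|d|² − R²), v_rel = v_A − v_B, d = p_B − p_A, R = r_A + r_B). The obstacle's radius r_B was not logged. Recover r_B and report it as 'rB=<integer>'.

m = -39844
d = (-12, 17);  v_rel = (14, 2),  |v_rel|² = 200
v_rel×d = (14)·(17) − (2)·(-12) = 262
since m = R²·200 − 262²:  R² = (68644 + -39844) / 200 = 144
R = √144 = 12  ⇒  r_B = 12 − 8 = 4

rB=4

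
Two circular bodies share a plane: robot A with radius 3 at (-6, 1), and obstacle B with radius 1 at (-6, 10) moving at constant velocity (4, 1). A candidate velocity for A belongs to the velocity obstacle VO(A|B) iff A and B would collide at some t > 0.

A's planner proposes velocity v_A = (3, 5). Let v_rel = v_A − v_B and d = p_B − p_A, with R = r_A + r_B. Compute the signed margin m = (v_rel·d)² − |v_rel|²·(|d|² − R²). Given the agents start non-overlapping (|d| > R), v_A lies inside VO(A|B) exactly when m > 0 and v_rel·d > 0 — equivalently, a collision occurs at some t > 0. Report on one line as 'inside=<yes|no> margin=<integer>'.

d = (0, 9),  |d|² = 81;  R = 3+1 = 4,  c = 81−4² = 65
v_rel = (-1, 4),  |v_rel|² = 17;  v_rel·d = (-1)·(0) + (4)·(9) = 36
17·t² − 72·t + 65 = 0  ⇒  m = 36² − 17·65 = 191
m = 191 > 0,  v_rel·d = 36 > 0  ⇒  inside

inside=yes margin=191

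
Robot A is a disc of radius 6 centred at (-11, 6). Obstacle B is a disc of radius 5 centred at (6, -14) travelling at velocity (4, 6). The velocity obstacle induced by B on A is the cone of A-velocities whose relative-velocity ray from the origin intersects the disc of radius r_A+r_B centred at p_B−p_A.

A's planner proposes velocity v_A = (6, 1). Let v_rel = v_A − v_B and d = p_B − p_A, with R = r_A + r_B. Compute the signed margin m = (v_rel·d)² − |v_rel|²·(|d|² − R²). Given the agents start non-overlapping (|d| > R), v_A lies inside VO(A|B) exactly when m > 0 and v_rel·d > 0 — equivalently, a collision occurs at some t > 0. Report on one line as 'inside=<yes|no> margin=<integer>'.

d = (17, -20),  |d|² = 689;  R = 6+5 = 11,  c = 689−11² = 568
v_rel = (2, -5),  |v_rel|² = 29;  v_rel·d = (2)·(17) + (-5)·(-20) = 134
29·t² − 268·t + 568 = 0  ⇒  m = 134² − 29·568 = 1484
m = 1484 > 0,  v_rel·d = 134 > 0  ⇒  inside

inside=yes margin=1484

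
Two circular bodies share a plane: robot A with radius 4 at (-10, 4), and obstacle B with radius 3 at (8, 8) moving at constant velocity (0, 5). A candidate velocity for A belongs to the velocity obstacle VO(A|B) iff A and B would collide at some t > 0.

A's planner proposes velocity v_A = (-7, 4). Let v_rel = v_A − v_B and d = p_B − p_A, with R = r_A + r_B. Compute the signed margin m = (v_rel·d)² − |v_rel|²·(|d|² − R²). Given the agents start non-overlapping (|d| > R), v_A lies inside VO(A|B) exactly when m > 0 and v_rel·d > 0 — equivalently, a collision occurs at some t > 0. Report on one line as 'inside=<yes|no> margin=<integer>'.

d = (18, 4),  |d|² = 340;  R = 4+3 = 7,  c = 340−7² = 291
v_rel = (-7, -1),  |v_rel|² = 50;  v_rel·d = (-7)·(18) + (-1)·(4) = -130
50·t² + 260·t + 291 = 0  ⇒  m = (-130)² − 50·291 = 2350
m = 2350 > 0,  v_rel·d = -130 < 0  ⇒  outside

inside=no margin=2350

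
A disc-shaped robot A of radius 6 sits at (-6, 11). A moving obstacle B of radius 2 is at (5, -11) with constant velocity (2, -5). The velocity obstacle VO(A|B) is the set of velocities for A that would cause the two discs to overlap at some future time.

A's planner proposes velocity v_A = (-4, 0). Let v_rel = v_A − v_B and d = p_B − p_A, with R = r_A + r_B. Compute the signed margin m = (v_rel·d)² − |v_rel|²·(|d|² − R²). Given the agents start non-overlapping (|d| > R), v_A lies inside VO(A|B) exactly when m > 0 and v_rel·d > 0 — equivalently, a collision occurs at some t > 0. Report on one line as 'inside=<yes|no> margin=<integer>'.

d = (11, -22),  |d|² = 605;  R = 6+2 = 8,  c = 605−8² = 541
v_rel = (-6, 5),  |v_rel|² = 61;  v_rel·d = (-6)·(11) + (5)·(-22) = -176
61·t² + 352·t + 541 = 0  ⇒  m = (-176)² − 61·541 = -2025
m = -2025 < 0,  v_rel·d = -176 < 0  ⇒  outside

inside=no margin=-2025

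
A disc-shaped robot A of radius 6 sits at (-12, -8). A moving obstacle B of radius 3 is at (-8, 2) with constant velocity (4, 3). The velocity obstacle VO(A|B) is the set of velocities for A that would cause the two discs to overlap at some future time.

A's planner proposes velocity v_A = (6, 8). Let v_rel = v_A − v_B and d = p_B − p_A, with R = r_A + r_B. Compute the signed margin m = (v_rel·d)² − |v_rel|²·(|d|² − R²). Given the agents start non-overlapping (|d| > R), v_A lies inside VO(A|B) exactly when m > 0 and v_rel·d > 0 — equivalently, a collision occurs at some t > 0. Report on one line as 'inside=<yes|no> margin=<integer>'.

d = (4, 10),  |d|² = 116;  R = 6+3 = 9,  c = 116−9² = 35
v_rel = (2, 5),  |v_rel|² = 29;  v_rel·d = (2)·(4) + (5)·(10) = 58
29·t² − 116·t + 35 = 0  ⇒  m = 58² − 29·35 = 2349
m = 2349 > 0,  v_rel·d = 58 > 0  ⇒  inside

inside=yes margin=2349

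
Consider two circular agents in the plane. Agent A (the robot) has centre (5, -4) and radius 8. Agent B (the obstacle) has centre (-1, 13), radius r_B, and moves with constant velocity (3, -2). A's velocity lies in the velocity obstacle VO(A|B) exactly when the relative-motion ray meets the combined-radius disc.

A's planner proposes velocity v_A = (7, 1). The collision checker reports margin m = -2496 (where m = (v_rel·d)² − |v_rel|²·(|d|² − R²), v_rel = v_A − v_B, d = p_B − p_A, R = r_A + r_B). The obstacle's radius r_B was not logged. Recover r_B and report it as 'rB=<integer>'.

m = -2496
d = (-6, 17);  v_rel = (4, 3),  |v_rel|² = 25
v_rel×d = (4)·(17) − (3)·(-6) = 86
since m = R²·25 − 86²:  R² = (7396 + -2496) / 25 = 196
R = √196 = 14  ⇒  r_B = 14 − 8 = 6

rB=6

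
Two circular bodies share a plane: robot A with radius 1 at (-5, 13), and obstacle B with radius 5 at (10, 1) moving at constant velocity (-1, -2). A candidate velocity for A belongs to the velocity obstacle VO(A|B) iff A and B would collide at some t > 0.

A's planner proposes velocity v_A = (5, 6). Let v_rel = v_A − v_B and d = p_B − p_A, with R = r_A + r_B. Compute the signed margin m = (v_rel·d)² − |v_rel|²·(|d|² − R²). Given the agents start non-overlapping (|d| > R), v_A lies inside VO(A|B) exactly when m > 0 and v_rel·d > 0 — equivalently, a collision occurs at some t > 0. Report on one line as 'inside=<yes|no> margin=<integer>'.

d = (15, -12),  |d|² = 369;  R = 1+5 = 6,  c = 369−6² = 333
v_rel = (6, 8),  |v_rel|² = 100;  v_rel·d = (6)·(15) + (8)·(-12) = -6
100·t² + 12·t + 333 = 0  ⇒  m = (-6)² − 100·333 = -33264
m = -33264 < 0,  v_rel·d = -6 < 0  ⇒  outside

inside=no margin=-33264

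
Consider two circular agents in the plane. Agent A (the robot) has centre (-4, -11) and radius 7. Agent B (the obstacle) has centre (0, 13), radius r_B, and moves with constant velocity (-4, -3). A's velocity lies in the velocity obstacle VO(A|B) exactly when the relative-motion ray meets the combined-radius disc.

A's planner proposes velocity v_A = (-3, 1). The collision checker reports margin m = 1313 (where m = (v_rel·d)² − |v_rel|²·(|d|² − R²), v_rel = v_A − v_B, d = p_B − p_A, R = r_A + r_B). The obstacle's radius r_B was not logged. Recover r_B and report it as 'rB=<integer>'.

m = 1313
d = (4, 24);  v_rel = (1, 4),  |v_rel|² = 17
v_rel×d = (1)·(24) − (4)·(4) = 8
since m = R²·17 − 8²:  R² = (64 + 1313) / 17 = 81
R = √81 = 9  ⇒  r_B = 9 − 7 = 2

rB=2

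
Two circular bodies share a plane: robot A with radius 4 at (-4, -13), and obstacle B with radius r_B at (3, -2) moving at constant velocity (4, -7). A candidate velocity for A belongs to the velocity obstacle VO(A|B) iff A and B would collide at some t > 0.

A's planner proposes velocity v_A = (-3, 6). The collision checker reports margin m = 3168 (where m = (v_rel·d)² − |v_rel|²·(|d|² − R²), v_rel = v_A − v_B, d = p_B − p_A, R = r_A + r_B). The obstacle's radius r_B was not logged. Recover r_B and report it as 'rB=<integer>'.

m = 3168
d = (7, 11);  v_rel = (-7, 13),  |v_rel|² = 218
v_rel×d = (-7)·(11) − (13)·(7) = -168
since m = R²·218 − (-168)²:  R² = (28224 + 3168) / 218 = 144
R = √144 = 12  ⇒  r_B = 12 − 4 = 8

rB=8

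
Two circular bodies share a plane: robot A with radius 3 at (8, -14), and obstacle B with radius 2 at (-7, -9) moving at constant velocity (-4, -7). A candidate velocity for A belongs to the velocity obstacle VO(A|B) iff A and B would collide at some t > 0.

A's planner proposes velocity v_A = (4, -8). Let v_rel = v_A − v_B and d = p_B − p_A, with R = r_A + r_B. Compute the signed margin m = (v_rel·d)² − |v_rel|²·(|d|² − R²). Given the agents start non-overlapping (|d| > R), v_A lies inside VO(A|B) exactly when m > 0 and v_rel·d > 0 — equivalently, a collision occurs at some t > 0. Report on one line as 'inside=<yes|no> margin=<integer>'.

d = (-15, 5),  |d|² = 250;  R = 3+2 = 5,  c = 250−5² = 225
v_rel = (8, -1),  |v_rel|² = 65;  v_rel·d = (8)·(-15) + (-1)·(5) = -125
65·t² + 250·t + 225 = 0  ⇒  m = (-125)² − 65·225 = 1000
m = 1000 > 0,  v_rel·d = -125 < 0  ⇒  outside

inside=no margin=1000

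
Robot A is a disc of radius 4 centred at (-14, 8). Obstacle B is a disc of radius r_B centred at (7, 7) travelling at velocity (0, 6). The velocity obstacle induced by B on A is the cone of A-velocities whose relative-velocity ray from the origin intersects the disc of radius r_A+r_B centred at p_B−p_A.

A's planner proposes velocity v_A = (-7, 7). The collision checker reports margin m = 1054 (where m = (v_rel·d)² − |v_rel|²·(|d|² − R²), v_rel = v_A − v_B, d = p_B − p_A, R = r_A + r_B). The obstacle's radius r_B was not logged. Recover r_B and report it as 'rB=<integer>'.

m = 1054
d = (21, -1);  v_rel = (-7, 1),  |v_rel|² = 50
v_rel×d = (-7)·(-1) − (1)·(21) = -14
since m = R²·50 − (-14)²:  R² = (196 + 1054) / 50 = 25
R = √25 = 5  ⇒  r_B = 5 − 4 = 1

rB=1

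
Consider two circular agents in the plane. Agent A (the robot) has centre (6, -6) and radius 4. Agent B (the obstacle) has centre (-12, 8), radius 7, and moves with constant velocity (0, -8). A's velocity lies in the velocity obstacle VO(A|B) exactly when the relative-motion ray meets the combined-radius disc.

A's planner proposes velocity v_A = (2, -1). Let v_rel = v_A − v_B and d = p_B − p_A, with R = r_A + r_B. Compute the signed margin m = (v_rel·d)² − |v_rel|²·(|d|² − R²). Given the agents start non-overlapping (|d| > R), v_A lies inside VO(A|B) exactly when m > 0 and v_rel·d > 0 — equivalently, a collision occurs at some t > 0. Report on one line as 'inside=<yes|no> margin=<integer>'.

d = (-18, 14),  |d|² = 520;  R = 4+7 = 11,  c = 520−11² = 399
v_rel = (2, 7),  |v_rel|² = 53;  v_rel·d = (2)·(-18) + (7)·(14) = 62
53·t² − 124·t + 399 = 0  ⇒  m = 62² − 53·399 = -17303
m = -17303 < 0,  v_rel·d = 62 > 0  ⇒  outside

inside=no margin=-17303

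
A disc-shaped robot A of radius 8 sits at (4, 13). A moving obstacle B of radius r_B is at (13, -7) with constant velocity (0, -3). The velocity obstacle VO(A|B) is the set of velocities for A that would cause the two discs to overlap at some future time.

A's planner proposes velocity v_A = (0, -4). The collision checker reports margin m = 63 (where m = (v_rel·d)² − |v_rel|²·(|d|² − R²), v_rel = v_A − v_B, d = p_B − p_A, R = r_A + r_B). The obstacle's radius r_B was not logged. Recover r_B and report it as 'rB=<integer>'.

m = 63
d = (9, -20);  v_rel = (0, -1),  |v_rel|² = 1
v_rel×d = (0)·(-20) − (-1)·(9) = 9
since m = R²·1 − 9²:  R² = (81 + 63) / 1 = 144
R = √144 = 12  ⇒  r_B = 12 − 8 = 4

rB=4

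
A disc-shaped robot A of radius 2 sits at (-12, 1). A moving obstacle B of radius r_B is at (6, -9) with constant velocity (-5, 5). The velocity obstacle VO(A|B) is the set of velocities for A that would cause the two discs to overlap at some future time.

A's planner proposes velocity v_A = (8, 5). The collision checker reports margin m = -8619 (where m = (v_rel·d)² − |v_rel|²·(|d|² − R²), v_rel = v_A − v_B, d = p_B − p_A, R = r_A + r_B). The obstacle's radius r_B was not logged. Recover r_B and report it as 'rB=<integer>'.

m = -8619
d = (18, -10);  v_rel = (13, 0),  |v_rel|² = 169
v_rel×d = (13)·(-10) − (0)·(18) = -130
since m = R²·169 − (-130)²:  R² = (16900 + -8619) / 169 = 49
R = √49 = 7  ⇒  r_B = 7 − 2 = 5

rB=5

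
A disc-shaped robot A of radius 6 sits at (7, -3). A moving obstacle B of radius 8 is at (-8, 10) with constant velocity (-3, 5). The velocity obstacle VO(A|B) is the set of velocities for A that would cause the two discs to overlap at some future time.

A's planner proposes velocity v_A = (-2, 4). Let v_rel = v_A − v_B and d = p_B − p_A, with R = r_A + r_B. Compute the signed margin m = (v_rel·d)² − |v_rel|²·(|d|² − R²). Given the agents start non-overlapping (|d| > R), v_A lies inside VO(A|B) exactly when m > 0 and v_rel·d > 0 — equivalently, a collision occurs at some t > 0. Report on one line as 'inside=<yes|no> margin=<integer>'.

d = (-15, 13),  |d|² = 394;  R = 6+8 = 14,  c = 394−14² = 198
v_rel = (1, -1),  |v_rel|² = 2;  v_rel·d = (1)·(-15) + (-1)·(13) = -28
2·t² + 56·t + 198 = 0  ⇒  m = (-28)² − 2·198 = 388
m = 388 > 0,  v_rel·d = -28 < 0  ⇒  outside

inside=no margin=388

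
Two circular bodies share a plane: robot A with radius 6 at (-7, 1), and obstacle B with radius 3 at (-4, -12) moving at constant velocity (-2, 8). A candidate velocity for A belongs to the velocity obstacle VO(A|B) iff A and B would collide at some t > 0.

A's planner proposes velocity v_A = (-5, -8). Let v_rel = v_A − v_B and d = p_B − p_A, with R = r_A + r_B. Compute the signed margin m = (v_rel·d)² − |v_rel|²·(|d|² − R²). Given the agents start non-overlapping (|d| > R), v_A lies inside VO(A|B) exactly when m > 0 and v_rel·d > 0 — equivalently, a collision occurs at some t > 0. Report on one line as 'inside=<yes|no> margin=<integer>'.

d = (3, -13),  |d|² = 178;  R = 6+3 = 9,  c = 178−9² = 97
v_rel = (-3, -16),  |v_rel|² = 265;  v_rel·d = (-3)·(3) + (-16)·(-13) = 199
265·t² − 398·t + 97 = 0  ⇒  m = 199² − 265·97 = 13896
m = 13896 > 0,  v_rel·d = 199 > 0  ⇒  inside

inside=yes margin=13896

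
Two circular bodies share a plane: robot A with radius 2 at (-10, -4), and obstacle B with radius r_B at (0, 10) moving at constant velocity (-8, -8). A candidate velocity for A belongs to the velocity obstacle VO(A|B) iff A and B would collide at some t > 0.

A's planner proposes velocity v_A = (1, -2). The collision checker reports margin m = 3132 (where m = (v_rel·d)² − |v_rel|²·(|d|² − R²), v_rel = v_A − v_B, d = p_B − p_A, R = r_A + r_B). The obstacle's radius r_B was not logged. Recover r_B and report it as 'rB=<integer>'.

m = 3132
d = (10, 14);  v_rel = (9, 6),  |v_rel|² = 117
v_rel×d = (9)·(14) − (6)·(10) = 66
since m = R²·117 − 66²:  R² = (4356 + 3132) / 117 = 64
R = √64 = 8  ⇒  r_B = 8 − 2 = 6

rB=6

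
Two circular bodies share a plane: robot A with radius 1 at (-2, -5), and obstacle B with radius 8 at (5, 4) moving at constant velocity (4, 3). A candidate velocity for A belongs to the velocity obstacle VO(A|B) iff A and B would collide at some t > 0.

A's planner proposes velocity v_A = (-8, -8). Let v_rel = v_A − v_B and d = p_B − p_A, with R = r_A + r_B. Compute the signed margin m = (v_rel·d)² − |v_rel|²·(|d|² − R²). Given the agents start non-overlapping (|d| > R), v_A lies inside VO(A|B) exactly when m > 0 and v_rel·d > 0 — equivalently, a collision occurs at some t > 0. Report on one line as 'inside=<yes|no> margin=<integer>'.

d = (7, 9),  |d|² = 130;  R = 1+8 = 9,  c = 130−9² = 49
v_rel = (-12, -11),  |v_rel|² = 265;  v_rel·d = (-12)·(7) + (-11)·(9) = -183
265·t² + 366·t + 49 = 0  ⇒  m = (-183)² − 265·49 = 20504
m = 20504 > 0,  v_rel·d = -183 < 0  ⇒  outside

inside=no margin=20504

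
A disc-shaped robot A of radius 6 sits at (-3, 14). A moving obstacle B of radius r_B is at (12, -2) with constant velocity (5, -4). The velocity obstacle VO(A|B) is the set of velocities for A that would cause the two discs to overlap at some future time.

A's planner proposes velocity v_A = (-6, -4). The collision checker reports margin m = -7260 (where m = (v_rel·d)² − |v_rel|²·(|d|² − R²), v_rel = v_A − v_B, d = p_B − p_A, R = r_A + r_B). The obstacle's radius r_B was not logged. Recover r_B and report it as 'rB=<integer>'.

m = -7260
d = (15, -16);  v_rel = (-11, 0),  |v_rel|² = 121
v_rel×d = (-11)·(-16) − (0)·(15) = 176
since m = R²·121 − 176²:  R² = (30976 + -7260) / 121 = 196
R = √196 = 14  ⇒  r_B = 14 − 6 = 8

rB=8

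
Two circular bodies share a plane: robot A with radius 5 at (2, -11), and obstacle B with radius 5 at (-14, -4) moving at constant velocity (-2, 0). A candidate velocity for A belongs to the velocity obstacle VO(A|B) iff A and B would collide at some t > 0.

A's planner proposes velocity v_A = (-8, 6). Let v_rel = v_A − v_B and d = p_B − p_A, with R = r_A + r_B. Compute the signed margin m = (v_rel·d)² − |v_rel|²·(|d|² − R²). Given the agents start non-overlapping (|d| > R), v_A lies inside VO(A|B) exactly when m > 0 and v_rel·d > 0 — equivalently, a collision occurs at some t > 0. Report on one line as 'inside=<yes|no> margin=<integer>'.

d = (-16, 7),  |d|² = 305;  R = 5+5 = 10,  c = 305−10² = 205
v_rel = (-6, 6),  |v_rel|² = 72;  v_rel·d = (-6)·(-16) + (6)·(7) = 138
72·t² − 276·t + 205 = 0  ⇒  m = 138² − 72·205 = 4284
m = 4284 > 0,  v_rel·d = 138 > 0  ⇒  inside

inside=yes margin=4284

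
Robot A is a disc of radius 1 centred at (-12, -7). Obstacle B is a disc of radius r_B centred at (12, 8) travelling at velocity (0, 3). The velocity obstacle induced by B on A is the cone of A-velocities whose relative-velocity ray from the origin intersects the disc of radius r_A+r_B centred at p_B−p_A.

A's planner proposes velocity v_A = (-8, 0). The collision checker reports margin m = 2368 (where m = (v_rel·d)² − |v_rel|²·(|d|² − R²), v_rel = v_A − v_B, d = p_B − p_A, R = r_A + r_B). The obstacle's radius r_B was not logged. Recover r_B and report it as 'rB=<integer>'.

m = 2368
d = (24, 15);  v_rel = (-8, -3),  |v_rel|² = 73
v_rel×d = (-8)·(15) − (-3)·(24) = -48
since m = R²·73 − (-48)²:  R² = (2304 + 2368) / 73 = 64
R = √64 = 8  ⇒  r_B = 8 − 1 = 7

rB=7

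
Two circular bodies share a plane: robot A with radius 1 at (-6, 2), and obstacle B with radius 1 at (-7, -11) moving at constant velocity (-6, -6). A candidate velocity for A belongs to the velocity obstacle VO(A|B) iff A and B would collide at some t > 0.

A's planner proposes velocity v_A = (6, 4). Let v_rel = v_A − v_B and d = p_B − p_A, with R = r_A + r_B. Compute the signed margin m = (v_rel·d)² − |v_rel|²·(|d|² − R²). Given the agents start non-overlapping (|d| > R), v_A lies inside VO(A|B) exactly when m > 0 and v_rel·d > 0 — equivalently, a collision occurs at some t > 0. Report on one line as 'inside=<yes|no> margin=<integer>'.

d = (-1, -13),  |d|² = 170;  R = 1+1 = 2,  c = 170−2² = 166
v_rel = (12, 10),  |v_rel|² = 244;  v_rel·d = (12)·(-1) + (10)·(-13) = -142
244·t² + 284·t + 166 = 0  ⇒  m = (-142)² − 244·166 = -20340
m = -20340 < 0,  v_rel·d = -142 < 0  ⇒  outside

inside=no margin=-20340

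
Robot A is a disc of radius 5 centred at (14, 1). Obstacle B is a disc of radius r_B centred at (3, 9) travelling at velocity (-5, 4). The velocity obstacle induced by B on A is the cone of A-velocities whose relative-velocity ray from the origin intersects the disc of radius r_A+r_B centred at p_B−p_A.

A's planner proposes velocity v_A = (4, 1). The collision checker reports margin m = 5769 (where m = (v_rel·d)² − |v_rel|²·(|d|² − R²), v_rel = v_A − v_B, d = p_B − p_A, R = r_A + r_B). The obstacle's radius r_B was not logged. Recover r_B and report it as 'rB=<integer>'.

m = 5769
d = (-11, 8);  v_rel = (9, -3),  |v_rel|² = 90
v_rel×d = (9)·(8) − (-3)·(-11) = 39
since m = R²·90 − 39²:  R² = (1521 + 5769) / 90 = 81
R = √81 = 9  ⇒  r_B = 9 − 5 = 4

rB=4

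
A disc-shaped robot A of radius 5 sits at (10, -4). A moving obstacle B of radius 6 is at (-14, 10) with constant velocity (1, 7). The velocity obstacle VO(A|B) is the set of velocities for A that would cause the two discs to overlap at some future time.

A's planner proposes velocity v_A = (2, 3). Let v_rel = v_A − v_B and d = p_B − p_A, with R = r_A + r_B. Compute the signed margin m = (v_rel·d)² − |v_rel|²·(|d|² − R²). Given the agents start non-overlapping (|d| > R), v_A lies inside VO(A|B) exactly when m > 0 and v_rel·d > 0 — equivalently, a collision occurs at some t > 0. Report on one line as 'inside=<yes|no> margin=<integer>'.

d = (-24, 14),  |d|² = 772;  R = 5+6 = 11,  c = 772−11² = 651
v_rel = (1, -4),  |v_rel|² = 17;  v_rel·d = (1)·(-24) + (-4)·(14) = -80
17·t² + 160·t + 651 = 0  ⇒  m = (-80)² − 17·651 = -4667
m = -4667 < 0,  v_rel·d = -80 < 0  ⇒  outside

inside=no margin=-4667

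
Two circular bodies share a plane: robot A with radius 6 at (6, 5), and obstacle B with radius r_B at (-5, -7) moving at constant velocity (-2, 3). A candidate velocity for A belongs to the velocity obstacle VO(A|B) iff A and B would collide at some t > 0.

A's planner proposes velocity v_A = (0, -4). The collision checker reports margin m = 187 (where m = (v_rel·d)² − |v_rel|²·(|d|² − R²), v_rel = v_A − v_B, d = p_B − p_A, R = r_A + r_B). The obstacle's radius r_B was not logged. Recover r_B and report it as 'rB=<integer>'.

m = 187
d = (-11, -12);  v_rel = (2, -7),  |v_rel|² = 53
v_rel×d = (2)·(-12) − (-7)·(-11) = -101
since m = R²·53 − (-101)²:  R² = (10201 + 187) / 53 = 196
R = √196 = 14  ⇒  r_B = 14 − 6 = 8

rB=8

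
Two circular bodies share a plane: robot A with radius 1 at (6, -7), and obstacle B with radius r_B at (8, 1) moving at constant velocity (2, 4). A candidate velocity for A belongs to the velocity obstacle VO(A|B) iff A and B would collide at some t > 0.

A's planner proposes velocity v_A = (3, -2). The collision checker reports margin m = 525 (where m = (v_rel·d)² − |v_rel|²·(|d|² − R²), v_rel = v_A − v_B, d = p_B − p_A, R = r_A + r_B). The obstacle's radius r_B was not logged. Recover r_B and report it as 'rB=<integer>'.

m = 525
d = (2, 8);  v_rel = (1, -6),  |v_rel|² = 37
v_rel×d = (1)·(8) − (-6)·(2) = 20
since m = R²·37 − 20²:  R² = (400 + 525) / 37 = 25
R = √25 = 5  ⇒  r_B = 5 − 1 = 4

rB=4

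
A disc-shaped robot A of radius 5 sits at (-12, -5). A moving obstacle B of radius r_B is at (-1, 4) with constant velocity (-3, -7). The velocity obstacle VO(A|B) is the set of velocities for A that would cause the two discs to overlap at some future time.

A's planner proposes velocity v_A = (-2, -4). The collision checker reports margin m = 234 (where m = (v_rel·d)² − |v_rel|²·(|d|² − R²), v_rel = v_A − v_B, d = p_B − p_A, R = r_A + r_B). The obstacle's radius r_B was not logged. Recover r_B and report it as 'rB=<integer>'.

m = 234
d = (11, 9);  v_rel = (1, 3),  |v_rel|² = 10
v_rel×d = (1)·(9) − (3)·(11) = -24
since m = R²·10 − (-24)²:  R² = (576 + 234) / 10 = 81
R = √81 = 9  ⇒  r_B = 9 − 5 = 4

rB=4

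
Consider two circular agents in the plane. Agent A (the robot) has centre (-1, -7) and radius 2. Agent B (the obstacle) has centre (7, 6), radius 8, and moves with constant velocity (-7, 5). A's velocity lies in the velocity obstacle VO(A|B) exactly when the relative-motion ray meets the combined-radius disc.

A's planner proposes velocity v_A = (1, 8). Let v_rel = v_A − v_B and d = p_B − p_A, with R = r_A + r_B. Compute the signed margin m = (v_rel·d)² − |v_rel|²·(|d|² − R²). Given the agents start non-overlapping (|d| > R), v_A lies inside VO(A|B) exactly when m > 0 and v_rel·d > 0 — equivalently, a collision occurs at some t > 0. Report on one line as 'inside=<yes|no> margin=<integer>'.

d = (8, 13),  |d|² = 233;  R = 2+8 = 10,  c = 233−10² = 133
v_rel = (8, 3),  |v_rel|² = 73;  v_rel·d = (8)·(8) + (3)·(13) = 103
73·t² − 206·t + 133 = 0  ⇒  m = 103² − 73·133 = 900
m = 900 > 0,  v_rel·d = 103 > 0  ⇒  inside

inside=yes margin=900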